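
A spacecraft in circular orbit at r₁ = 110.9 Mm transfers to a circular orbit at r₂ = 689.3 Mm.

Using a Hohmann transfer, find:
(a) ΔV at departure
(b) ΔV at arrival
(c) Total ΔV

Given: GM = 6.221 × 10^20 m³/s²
r₁ = 110.9 Mm = 1.109 × 10^8 m
r₂ = 689.3 Mm = 6.893 × 10^8 m
GM = 6.221 × 10^20 m³/s²
Transfer ellipse: a_t = (r₁ + r₂)/2 = 4.001 × 10^8 m
Circular speed at r₁: v₁ = √(GM/r₁) = 2.36845 × 10^6 m/s
Transfer speed at r₁ (periapsis): v₁ₜ = √(GM(2/r₁ − 1/a_t)) = 3.10874 × 10^6 m/s
(a) ΔV₁ = v₁ₜ − v₁ = 740288 m/s ≈ 740.3 km/s
Circular speed at r₂: v₂ = √(GM/r₂) = 950005 m/s
Transfer speed at r₂ (apoapsis): v₂ₜ = √(GM(2/r₂ − 1/a_t)) = 500158 m/s
(b) ΔV₂ = v₂ − v₂ₜ = 449847 m/s ≈ 449.8 km/s
(c) ΔV_total = ΔV₁ + ΔV₂ = 1.19013 × 10^6 m/s ≈ 1190 km/s

Final answer:
(a) ΔV₁ = 740.3 km/s
(b) ΔV₂ = 449.8 km/s
(c) ΔV_total = 1190 km/s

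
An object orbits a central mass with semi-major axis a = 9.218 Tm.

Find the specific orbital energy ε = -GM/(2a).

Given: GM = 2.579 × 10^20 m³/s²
a = 9.218 Tm = 9.218 × 10^12 m
GM = 2.579 × 10^20 m³/s²
2a = 1.8436 × 10^13 m
ε = −GM/(2a) = -1.39889 × 10^7 J/kg ≈ -13.99 MJ/kg

Final answer: -13.99 MJ/kg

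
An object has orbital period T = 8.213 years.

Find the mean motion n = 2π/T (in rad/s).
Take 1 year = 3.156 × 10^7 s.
T = 8.213 years = 2.59202 × 10^8 s
n = 2π / (2.59202 × 10^8 s) = 2.42405 × 10^-8 rad/s ≈ 2.424 × 10^-8 rad/s

Final answer: n = 2.424 × 10^-8 rad/s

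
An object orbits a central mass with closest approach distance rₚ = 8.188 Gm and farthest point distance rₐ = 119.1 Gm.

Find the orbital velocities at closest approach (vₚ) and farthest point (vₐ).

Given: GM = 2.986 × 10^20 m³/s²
rₚ = 8.188 Gm = 8.188 × 10^9 m
rₐ = 119.1 Gm = 1.191 × 10^11 m
GM = 2.986 × 10^20 m³/s²
a = (rₚ + rₐ)/2 = 6.3644 × 10^10 m
Vis-viva: v² = GM (2/r − 1/a)
vₚ² = 2.986 × 10^20 × (2.4426 × 10^-10 − 1.57124 × 10^-11) = 6.82443 × 10^10 m²/s²
vₚ = 261236 m/s ≈ 261.2 km/s
vₐ² = 2.986 × 10^20 × (1.67926 × 10^-11 − 1.57124 × 10^-11) = 3.22551 × 10^8 m²/s²
vₐ = 17959.7 m/s ≈ 17.96 km/s

Final answer: vₚ = 261.2 km/s, vₐ = 17.96 km/s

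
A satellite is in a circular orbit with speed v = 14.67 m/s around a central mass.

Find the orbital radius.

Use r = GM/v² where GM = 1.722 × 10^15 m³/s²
v = 14.67 m/s
GM = 1.722 × 10^15 m³/s²
v² = 215.209 m²/s²
r = GM/v² = (1.722 × 10^15) / 215.209 = 8.00153 × 10^12 m ≈ 8.002 Tm

Final answer: 8.002 Tm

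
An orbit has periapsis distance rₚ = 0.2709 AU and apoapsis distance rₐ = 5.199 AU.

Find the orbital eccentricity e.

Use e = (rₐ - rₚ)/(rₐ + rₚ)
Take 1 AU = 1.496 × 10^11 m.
rₚ = 0.2709 AU = 4.05266 × 10^10 m
rₐ = 5.199 AU = 7.7777 × 10^11 m
rₐ − rₚ = 7.37244 × 10^11 m
rₐ + rₚ = 8.18297 × 10^11 m
e = (rₐ − rₚ)/(rₐ + rₚ) = 0.900949

Final answer: e = 0.9009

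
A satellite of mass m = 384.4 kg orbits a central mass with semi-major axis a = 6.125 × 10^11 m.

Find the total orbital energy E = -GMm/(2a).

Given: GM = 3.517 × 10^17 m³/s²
a = 6.125 × 10^11 m
GM = 3.517 × 10^17 m³/s²
2a = 1.225 × 10^12 m
GMm = 3.517 × 10^17 × 384.4 = 1.35193 × 10^20 m³·kg/s²
E = −GMm/(2a) = -1.10362 × 10^8 J ≈ -110.4 MJ

Final answer: -110.4 MJ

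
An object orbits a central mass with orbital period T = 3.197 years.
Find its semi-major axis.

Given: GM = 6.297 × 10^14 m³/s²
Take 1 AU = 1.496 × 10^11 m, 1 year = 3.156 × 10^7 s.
T = 3.197 years = 1.00897 × 10^8 s
GM = 6.297 × 10^14 m³/s²
Kepler's third law: a³ = GM T² / (4π²)
T² = 1.01803 × 10^16 s²
a³ = (6.297 × 10^14) × (1.01803 × 10^16) / (4π²) = 1.6238 × 10^29 m³
a = (a³)^(1/3) = 5.45562 × 10^9 m ≈ 0.03647 AU

Final answer: 0.03647 AU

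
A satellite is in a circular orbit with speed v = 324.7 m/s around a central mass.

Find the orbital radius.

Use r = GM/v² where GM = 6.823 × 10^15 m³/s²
v = 324.7 m/s
GM = 6.823 × 10^15 m³/s²
v² = 105430 m²/s²
r = GM/v² = (6.823 × 10^15) / 105430 = 6.47159 × 10^10 m ≈ 6.472 × 10^10 m

Final answer: 6.472 × 10^10 m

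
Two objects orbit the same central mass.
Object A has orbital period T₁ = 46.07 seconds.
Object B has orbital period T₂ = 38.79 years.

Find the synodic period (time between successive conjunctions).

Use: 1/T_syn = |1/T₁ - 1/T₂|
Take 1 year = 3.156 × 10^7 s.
T₁ = 46.07 seconds
T₂ = 38.79 years = 1.22421 × 10^9 s
1/T₁ = 0.0217061 s⁻¹
1/T₂ = 8.16852 × 10^-10 s⁻¹
|1/T₁ − 1/T₂| = 0.0217061 s⁻¹
T_syn = 1 / |1/T₁ − 1/T₂| = 46.07 s ≈ 46.07 seconds

Final answer: T_syn = 46.07 seconds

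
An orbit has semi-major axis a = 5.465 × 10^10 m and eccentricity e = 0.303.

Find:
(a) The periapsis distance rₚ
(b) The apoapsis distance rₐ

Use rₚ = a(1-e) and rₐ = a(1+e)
a = 5.465 × 10^10 m
e = 0.303:  1 − e = 0.697,  1 + e = 1.303
(a) rₚ = a(1 − e) = 5.465 × 10^10 m × 0.697 = 3.8091 × 10^10 m ≈ 3.809 × 10^10 m
(b) rₐ = a(1 + e) = 5.465 × 10^10 m × 1.303 = 7.1209 × 10^10 m ≈ 7.121 × 10^10 m

Final answer:
(a) rₚ = 3.809 × 10^10 m
(b) rₐ = 7.121 × 10^10 m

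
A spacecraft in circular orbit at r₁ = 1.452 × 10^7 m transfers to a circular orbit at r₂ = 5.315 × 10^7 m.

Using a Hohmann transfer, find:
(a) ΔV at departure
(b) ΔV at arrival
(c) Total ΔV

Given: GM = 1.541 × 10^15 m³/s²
r₁ = 1.452 × 10^7 m
r₂ = 5.315 × 10^7 m
GM = 1.541 × 10^15 m³/s²
Transfer ellipse: a_t = (r₁ + r₂)/2 = 3.3835 × 10^7 m
Circular speed at r₁: v₁ = √(GM/r₁) = 10301.9 m/s
Transfer speed at r₁ (periapsis): v₁ₜ = √(GM(2/r₁ − 1/a_t)) = 12911.8 m/s
(a) ΔV₁ = v₁ₜ − v₁ = 2609.88 m/s ≈ 2.61 km/s
Circular speed at r₂: v₂ = √(GM/r₂) = 5384.55 m/s
Transfer speed at r₂ (apoapsis): v₂ₜ = √(GM(2/r₂ − 1/a_t)) = 3527.36 m/s
(b) ΔV₂ = v₂ − v₂ₜ = 1857.19 m/s ≈ 1.857 km/s
(c) ΔV_total = ΔV₁ + ΔV₂ = 4467.07 m/s ≈ 4.467 km/s

Final answer:
(a) ΔV₁ = 2.61 km/s
(b) ΔV₂ = 1.857 km/s
(c) ΔV_total = 4.467 km/s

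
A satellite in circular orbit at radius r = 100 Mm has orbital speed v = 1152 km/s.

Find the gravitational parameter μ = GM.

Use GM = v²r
r = 100 Mm = 1 × 10^8 m
v = 1152 km/s = 1.152 × 10^6 m/s
v² = 1.3271 × 10^12 m²/s²
GM = v²r = 1.3271 × 10^12 × 1 × 10^8 = 1.3271 × 10^20 m³/s²
GM ≈ 1.327 × 10^20 m³/s²

Final answer: GM = 1.327 × 10^20 m³/s²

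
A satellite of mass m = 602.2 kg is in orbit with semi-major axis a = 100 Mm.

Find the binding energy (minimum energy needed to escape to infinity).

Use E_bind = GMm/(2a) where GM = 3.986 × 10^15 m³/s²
a = 100 Mm = 1 × 10^8 m
GM = 3.986 × 10^15 m³/s²
m = 602.2 kg
GMm = 3.986 × 10^15 × 602.2 = 2.40037 × 10^18 m³·kg/s²
2a = 2 × 10^8 m
E_bind = GMm/(2a) = 1.20018 × 10^10 J ≈ 12 GJ

Final answer: 12 GJ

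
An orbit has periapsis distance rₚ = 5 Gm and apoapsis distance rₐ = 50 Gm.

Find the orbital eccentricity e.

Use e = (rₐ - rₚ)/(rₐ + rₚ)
rₚ = 5 Gm = 5 × 10^9 m
rₐ = 50 Gm = 5 × 10^10 m
rₐ − rₚ = 4.5 × 10^10 m
rₐ + rₚ = 5.5 × 10^10 m
e = (rₐ − rₚ)/(rₐ + rₚ) = 0.818182

Final answer: e = 0.8182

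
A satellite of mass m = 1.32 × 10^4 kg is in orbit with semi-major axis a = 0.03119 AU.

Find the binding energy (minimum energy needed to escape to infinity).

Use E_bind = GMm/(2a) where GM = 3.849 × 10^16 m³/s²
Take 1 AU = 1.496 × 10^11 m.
a = 0.03119 AU = 4.66602 × 10^9 m
GM = 3.849 × 10^16 m³/s²
m = 1.32 × 10^4 kg
GMm = 3.849 × 10^16 × 13200 = 5.08068 × 10^20 m³·kg/s²
2a = 9.33205 × 10^9 m
E_bind = GMm/(2a) = 5.44434 × 10^10 J ≈ 54.44 GJ

Final answer: 54.44 GJ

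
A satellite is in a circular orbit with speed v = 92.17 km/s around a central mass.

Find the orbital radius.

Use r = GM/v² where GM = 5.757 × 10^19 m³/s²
v = 92.17 km/s = 92170 m/s
GM = 5.757 × 10^19 m³/s²
v² = 8.49531 × 10^9 m²/s²
r = GM/v² = (5.757 × 10^19) / (8.49531 × 10^9) = 6.77668 × 10^9 m ≈ 6.777 Gm

Final answer: 6.777 Gm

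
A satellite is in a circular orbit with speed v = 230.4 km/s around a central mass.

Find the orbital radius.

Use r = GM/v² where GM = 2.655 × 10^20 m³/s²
v = 230.4 km/s = 230400 m/s
GM = 2.655 × 10^20 m³/s²
v² = 5.30842 × 10^10 m²/s²
r = GM/v² = (2.655 × 10^20) / (5.30842 × 10^10) = 5.00149 × 10^9 m ≈ 5.001 Gm

Final answer: 5.001 Gm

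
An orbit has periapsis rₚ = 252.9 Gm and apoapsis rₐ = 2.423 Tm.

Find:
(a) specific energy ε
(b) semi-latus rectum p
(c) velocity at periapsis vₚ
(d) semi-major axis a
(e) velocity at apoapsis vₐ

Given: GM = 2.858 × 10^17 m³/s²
rₚ = 252.9 Gm = 2.529 × 10^11 m
rₐ = 2.423 Tm = 2.423 × 10^12 m
GM = 2.858 × 10^17 m³/s²
a = (rₚ + rₐ)/2 = 1.33795 × 10^12 m
e = (rₐ − rₚ)/(rₐ + rₚ) = (2.1701 × 10^12) / (2.6759 × 10^12) = 0.810979
(a) 2a = 2.6759 × 10^12 m;  ε = −GM/(2a) = -106805 J/kg ≈ -106.8 kJ/kg
(b) 1 − e² = 0.342312;  p = a(1 − e²) = 1.33795 × 10^12 × 0.342312 = 4.57997 × 10^11 m ≈ 458 Gm
(c) vₚ² = GM (2/rₚ − 1/a) = 2.858 × 10^17 × (7.90826 × 10^-12 − 7.47412 × 10^-13) = 2.04657 × 10^6 m²/s²;  vₚ = 1430.58 m/s ≈ 1.431 km/s
(d) a = 1.33795 × 10^12 m ≈ 1.338 Tm
(e) vₐ² = GM (2/rₐ − 1/a) = 2.858 × 10^17 × (8.25423 × 10^-13 − 7.47412 × 10^-13) = 22295.5 m²/s²;  vₐ = 149.317 m/s ≈ 149.3 m/s

Final answer:
(a) specific energy ε = -106.8 kJ/kg
(b) semi-latus rectum p = 458 Gm
(c) velocity at periapsis vₚ = 1.431 km/s
(d) semi-major axis a = 1.338 Tm
(e) velocity at apoapsis vₐ = 149.3 m/s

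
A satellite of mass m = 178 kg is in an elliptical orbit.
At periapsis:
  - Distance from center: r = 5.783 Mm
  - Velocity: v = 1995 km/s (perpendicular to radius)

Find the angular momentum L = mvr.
r = 5.783 Mm = 5.783 × 10^6 m
v = 1995 km/s = 1.995 × 10^6 m/s
vr = 1.995 × 10^6 × 5.783 × 10^6 = 1.15371 × 10^13 m²/s
L = m × vr = 178 × 1.15371 × 10^13 = 2.0536 × 10^15 kg·m²/s ≈ 2.054 × 10^15 kg·m²/s

Final answer: L = 2.054 × 10^15 kg·m²/s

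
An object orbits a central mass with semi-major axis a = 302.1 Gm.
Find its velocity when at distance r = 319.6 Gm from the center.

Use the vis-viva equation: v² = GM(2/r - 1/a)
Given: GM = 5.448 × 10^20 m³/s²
a = 302.1 Gm = 3.021 × 10^11 m
r = 319.6 Gm = 3.196 × 10^11 m
GM = 5.448 × 10^20 m³/s²
2/r − 1/a = 6.25782 × 10^-12 − 3.31016 × 10^-12 = 2.94766 × 10^-12 m⁻¹
v² = GM (2/r − 1/a) = 1.60589 × 10^9 m²/s²
v = 40073.5 m/s ≈ 40.07 km/s

Final answer: 40.07 km/s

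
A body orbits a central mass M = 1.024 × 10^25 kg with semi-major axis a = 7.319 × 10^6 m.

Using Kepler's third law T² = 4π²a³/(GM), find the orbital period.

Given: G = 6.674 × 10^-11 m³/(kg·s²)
M = 1.024 × 10^25 kg
GM = G × M = 6.674 × 10^-11 × 1.024 × 10^25 = 6.83418 × 10^14 m³/s²
a = 7.319 × 10^6 m
a³ = 3.92062 × 10^20 m³
T = 2π √(a³/GM) = 2π √((3.92062 × 10^20) / (6.83418 × 10^14)) = 2π × 757.416 s
T = 4758.99 s ≈ 1.322 hours

Final answer: 1.322 hours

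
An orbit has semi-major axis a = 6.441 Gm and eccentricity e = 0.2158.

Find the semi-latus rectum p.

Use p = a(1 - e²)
a = 6.441 Gm = 6.441 × 10^9 m
e = 0.2158,  e² = 0.0465696,  1 − e² = 0.95343
p = a(1 − e²) = 6.441 × 10^9 m × 0.95343 = 6.14104 × 10^9 m ≈ 6.141 Gm

Final answer: p = 6.141 Gm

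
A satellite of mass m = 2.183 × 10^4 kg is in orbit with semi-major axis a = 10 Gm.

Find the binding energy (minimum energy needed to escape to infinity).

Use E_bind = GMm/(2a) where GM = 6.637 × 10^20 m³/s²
a = 10 Gm = 1 × 10^10 m
GM = 6.637 × 10^20 m³/s²
m = 2.183 × 10^4 kg
GMm = 6.637 × 10^20 × 21830 = 1.44886 × 10^25 m³·kg/s²
2a = 2 × 10^10 m
E_bind = GMm/(2a) = 7.24429 × 10^14 J ≈ 724.4 TJ

Final answer: 724.4 TJ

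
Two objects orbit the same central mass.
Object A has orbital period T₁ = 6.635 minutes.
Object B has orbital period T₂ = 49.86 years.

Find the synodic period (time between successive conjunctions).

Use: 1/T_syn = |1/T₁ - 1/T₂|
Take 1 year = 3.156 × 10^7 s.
T₁ = 6.635 minutes = 398.1 s
T₂ = 49.86 years = 1.57358 × 10^9 s
1/T₁ = 0.00251193 s⁻¹
1/T₂ = 6.35493 × 10^-10 s⁻¹
|1/T₁ − 1/T₂| = 0.00251193 s⁻¹
T_syn = 1 / |1/T₁ − 1/T₂| = 398.1 s ≈ 6.635 minutes

Final answer: T_syn = 6.635 minutes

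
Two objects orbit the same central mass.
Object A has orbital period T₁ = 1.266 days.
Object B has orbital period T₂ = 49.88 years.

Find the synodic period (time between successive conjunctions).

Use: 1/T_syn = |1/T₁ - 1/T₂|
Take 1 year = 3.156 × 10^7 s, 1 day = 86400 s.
T₁ = 1.266 days = 109382 s
T₂ = 49.88 years = 1.57421 × 10^9 s
1/T₁ = 9.14224 × 10^-6 s⁻¹
1/T₂ = 6.35238 × 10^-10 s⁻¹
|1/T₁ − 1/T₂| = 9.1416 × 10^-6 s⁻¹
T_syn = 1 / |1/T₁ − 1/T₂| = 109390 s ≈ 1.266 days

Final answer: T_syn = 1.266 days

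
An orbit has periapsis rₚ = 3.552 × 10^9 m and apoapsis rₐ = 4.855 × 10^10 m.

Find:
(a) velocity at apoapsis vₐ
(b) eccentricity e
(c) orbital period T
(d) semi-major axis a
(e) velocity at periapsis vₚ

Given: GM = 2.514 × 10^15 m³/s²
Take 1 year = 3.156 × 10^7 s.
rₚ = 3.552 × 10^9 m
rₐ = 4.855 × 10^10 m
GM = 2.514 × 10^15 m³/s²
a = (rₚ + rₐ)/2 = 2.6051 × 10^10 m
e = (rₐ − rₚ)/(rₐ + rₚ) = (4.4998 × 10^10) / (5.2102 × 10^10) = 0.863652
(a) vₐ² = GM (2/rₐ − 1/a) = 2.514 × 10^15 × (4.11946 × 10^-11 − 3.83862 × 10^-11) = 7060.32 m²/s²;  vₐ = 84.0257 m/s ≈ 84.03 m/s
(b) e = 0.863652 ≈ 0.8637
(c) a³ = 1.76796 × 10^31 m³;  T = 2π √(a³/GM) = 2π × 8.38598 × 10^7 s = 5.26907 × 10^8 s ≈ 16.7 years
(d) a = 2.6051 × 10^10 m ≈ 2.605 × 10^10 m
(e) vₚ² = GM (2/rₚ − 1/a) = 2.514 × 10^15 × (5.63063 × 10^-10 − 3.83862 × 10^-11) = 1.31904 × 10^6 m²/s²;  vₚ = 1148.49 m/s ≈ 1.148 km/s

Final answer:
(a) velocity at apoapsis vₐ = 84.03 m/s
(b) eccentricity e = 0.8637
(c) orbital period T = 16.7 years
(d) semi-major axis a = 2.605 × 10^10 m
(e) velocity at periapsis vₚ = 1.148 km/s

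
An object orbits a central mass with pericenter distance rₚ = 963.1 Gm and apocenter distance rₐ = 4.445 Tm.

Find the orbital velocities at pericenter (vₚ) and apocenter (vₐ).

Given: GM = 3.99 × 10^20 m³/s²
rₚ = 963.1 Gm = 9.631 × 10^11 m
rₐ = 4.445 Tm = 4.445 × 10^12 m
GM = 3.99 × 10^20 m³/s²
a = (rₚ + rₐ)/2 = 2.70405 × 10^12 m
Vis-viva: v² = GM (2/r − 1/a)
vₚ² = 3.99 × 10^20 × (2.07663 × 10^-12 − 3.69816 × 10^-13) = 6.81018 × 10^8 m²/s²
vₚ = 26096.3 m/s ≈ 26.1 km/s
vₐ² = 3.99 × 10^20 × (4.49944 × 10^-13 − 3.69816 × 10^-13) = 3.19711 × 10^7 m²/s²
vₐ = 5654.3 m/s ≈ 5.654 km/s

Final answer: vₚ = 26.1 km/s, vₐ = 5.654 km/s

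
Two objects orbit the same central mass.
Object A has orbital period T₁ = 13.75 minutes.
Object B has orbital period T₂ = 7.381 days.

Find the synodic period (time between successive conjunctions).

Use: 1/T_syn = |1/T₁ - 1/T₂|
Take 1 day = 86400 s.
T₁ = 13.75 minutes = 825 s
T₂ = 7.381 days = 637718 s
1/T₁ = 0.00121212 s⁻¹
1/T₂ = 1.56809 × 10^-6 s⁻¹
|1/T₁ − 1/T₂| = 0.00121055 s⁻¹
T_syn = 1 / |1/T₁ − 1/T₂| = 826.069 s ≈ 13.77 minutes

Final answer: T_syn = 13.77 minutes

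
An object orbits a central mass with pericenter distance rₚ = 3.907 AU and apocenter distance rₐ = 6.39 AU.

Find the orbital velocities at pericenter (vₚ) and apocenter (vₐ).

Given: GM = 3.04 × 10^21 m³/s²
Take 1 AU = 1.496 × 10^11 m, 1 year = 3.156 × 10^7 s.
rₚ = 3.907 AU = 5.84487 × 10^11 m
rₐ = 6.39 AU = 9.55944 × 10^11 m
GM = 3.04 × 10^21 m³/s²
a = (rₚ + rₐ)/2 = 7.70216 × 10^11 m
Vis-viva: v² = GM (2/r − 1/a)
vₚ² = 3.04 × 10^21 × (3.4218 × 10^-12 − 1.29834 × 10^-12) = 6.45533 × 10^9 m²/s²
vₚ = 80345.1 m/s ≈ 16.95 AU/year
vₐ² = 3.04 × 10^21 × (2.09217 × 10^-12 − 1.29834 × 10^-12) = 2.41326 × 10^9 m²/s²
vₐ = 49124.9 m/s ≈ 10.36 AU/year

Final answer: vₚ = 16.95 AU/year, vₐ = 10.36 AU/year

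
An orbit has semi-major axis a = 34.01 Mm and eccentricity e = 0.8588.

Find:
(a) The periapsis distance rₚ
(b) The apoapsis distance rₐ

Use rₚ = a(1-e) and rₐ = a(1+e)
a = 34.01 Mm = 3.401 × 10^7 m
e = 0.8588:  1 − e = 0.1412,  1 + e = 1.8588
(a) rₚ = a(1 − e) = 3.401 × 10^7 m × 0.1412 = 4.80221 × 10^6 m ≈ 4.802 Mm
(b) rₐ = a(1 + e) = 3.401 × 10^7 m × 1.8588 = 6.32178 × 10^7 m ≈ 63.22 Mm

Final answer:
(a) rₚ = 4.802 Mm
(b) rₐ = 63.22 Mm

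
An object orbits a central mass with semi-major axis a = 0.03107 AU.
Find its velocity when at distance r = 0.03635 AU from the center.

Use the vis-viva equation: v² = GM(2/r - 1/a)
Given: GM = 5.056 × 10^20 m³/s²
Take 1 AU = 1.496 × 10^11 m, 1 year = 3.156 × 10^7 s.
a = 0.03107 AU = 4.64807 × 10^9 m
r = 0.03635 AU = 5.43796 × 10^9 m
GM = 5.056 × 10^20 m³/s²
2/r − 1/a = 3.67785 × 10^-10 − 2.15143 × 10^-10 = 1.52642 × 10^-10 m⁻¹
v² = GM (2/r − 1/a) = 7.71758 × 10^10 m²/s²
v = 277805 m/s ≈ 58.61 AU/year

Final answer: 58.61 AU/year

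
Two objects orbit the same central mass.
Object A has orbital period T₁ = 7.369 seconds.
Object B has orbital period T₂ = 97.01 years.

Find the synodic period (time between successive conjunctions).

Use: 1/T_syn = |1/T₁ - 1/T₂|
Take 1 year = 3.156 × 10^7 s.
T₁ = 7.369 seconds
T₂ = 97.01 years = 3.06164 × 10^9 s
1/T₁ = 0.135704 s⁻¹
1/T₂ = 3.26623 × 10^-10 s⁻¹
|1/T₁ − 1/T₂| = 0.135704 s⁻¹
T_syn = 1 / |1/T₁ − 1/T₂| = 7.369 s ≈ 7.369 seconds

Final answer: T_syn = 7.369 seconds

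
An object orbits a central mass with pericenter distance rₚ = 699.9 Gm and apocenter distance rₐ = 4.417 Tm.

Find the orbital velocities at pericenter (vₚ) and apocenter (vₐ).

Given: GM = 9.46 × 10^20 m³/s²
rₚ = 699.9 Gm = 6.999 × 10^11 m
rₐ = 4.417 Tm = 4.417 × 10^12 m
GM = 9.46 × 10^20 m³/s²
a = (rₚ + rₐ)/2 = 2.55845 × 10^12 m
Vis-viva: v² = GM (2/r − 1/a)
vₚ² = 9.46 × 10^20 × (2.85755 × 10^-12 − 3.90862 × 10^-13) = 2.33349 × 10^9 m²/s²
vₚ = 48306.2 m/s ≈ 48.31 km/s
vₐ² = 9.46 × 10^20 × (4.52796 × 10^-13 − 3.90862 × 10^-13) = 5.85899 × 10^7 m²/s²
vₐ = 7654.4 m/s ≈ 7.654 km/s

Final answer: vₚ = 48.31 km/s, vₐ = 7.654 km/s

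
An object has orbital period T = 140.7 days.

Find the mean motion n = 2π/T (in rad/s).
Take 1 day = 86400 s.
T = 140.7 days = 1.21565 × 10^7 s
n = 2π / (1.21565 × 10^7 s) = 5.16859 × 10^-7 rad/s ≈ 5.169 × 10^-7 rad/s

Final answer: n = 5.169 × 10^-7 rad/s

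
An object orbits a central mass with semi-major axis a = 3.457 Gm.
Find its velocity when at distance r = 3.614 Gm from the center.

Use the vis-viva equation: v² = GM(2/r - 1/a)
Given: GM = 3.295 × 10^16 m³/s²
a = 3.457 Gm = 3.457 × 10^9 m
r = 3.614 Gm = 3.614 × 10^9 m
GM = 3.295 × 10^16 m³/s²
2/r − 1/a = 5.53403 × 10^-10 − 2.89268 × 10^-10 = 2.64135 × 10^-10 m⁻¹
v² = GM (2/r − 1/a) = 8.70326 × 10^6 m²/s²
v = 2950.13 m/s ≈ 2.95 km/s

Final answer: 2.95 km/s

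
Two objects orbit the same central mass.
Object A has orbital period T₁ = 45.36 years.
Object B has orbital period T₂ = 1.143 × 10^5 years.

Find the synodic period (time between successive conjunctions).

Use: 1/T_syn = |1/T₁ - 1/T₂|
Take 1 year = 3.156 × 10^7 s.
T₁ = 45.36 years = 1.43156 × 10^9 s
T₂ = 1.143 × 10^5 years = 3.60731 × 10^12 s
1/T₁ = 6.98538 × 10^-10 s⁻¹
1/T₂ = 2.77215 × 10^-13 s⁻¹
|1/T₁ − 1/T₂| = 6.98261 × 10^-10 s⁻¹
T_syn = 1 / |1/T₁ − 1/T₂| = 1.43213 × 10^9 s ≈ 45.38 years

Final answer: T_syn = 45.38 years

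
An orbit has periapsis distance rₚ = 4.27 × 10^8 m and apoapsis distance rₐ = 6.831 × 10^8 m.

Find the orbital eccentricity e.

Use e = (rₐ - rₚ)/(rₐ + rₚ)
rₚ = 4.27 × 10^8 m
rₐ = 6.831 × 10^8 m
rₐ − rₚ = 2.561 × 10^8 m
rₐ + rₚ = 1.1101 × 10^9 m
e = (rₐ − rₚ)/(rₐ + rₚ) = 0.2307

Final answer: e = 0.2307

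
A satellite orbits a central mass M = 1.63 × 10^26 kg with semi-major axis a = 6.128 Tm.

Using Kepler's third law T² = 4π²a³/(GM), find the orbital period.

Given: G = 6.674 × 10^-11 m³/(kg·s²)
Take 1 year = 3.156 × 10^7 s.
M = 1.63 × 10^26 kg
GM = G × M = 6.674 × 10^-11 × 1.63 × 10^26 = 1.08786 × 10^16 m³/s²
a = 6.128 Tm = 6.128 × 10^12 m
a³ = 2.30121 × 10^38 m³
T = 2π √(a³/GM) = 2π √((2.30121 × 10^38) / (1.08786 × 10^16)) = 2π × 1.45442 × 10^11 s
T = 9.13842 × 10^11 s ≈ 2.896 × 10^4 years

Final answer: 2.896 × 10^4 years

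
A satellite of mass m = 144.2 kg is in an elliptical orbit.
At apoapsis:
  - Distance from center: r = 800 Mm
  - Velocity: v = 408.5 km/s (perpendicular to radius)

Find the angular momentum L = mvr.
r = 800 Mm = 8 × 10^8 m
v = 408.5 km/s = 408500 m/s
vr = 408500 × 8 × 10^8 = 3.268 × 10^14 m²/s
L = m × vr = 144.2 × 3.268 × 10^14 = 4.71246 × 10^16 kg·m²/s ≈ 4.712 × 10^16 kg·m²/s

Final answer: L = 4.712 × 10^16 kg·m²/s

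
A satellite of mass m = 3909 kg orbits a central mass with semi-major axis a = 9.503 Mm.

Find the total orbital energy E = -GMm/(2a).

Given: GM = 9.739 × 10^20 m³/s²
a = 9.503 Mm = 9.503 × 10^6 m
GM = 9.739 × 10^20 m³/s²
2a = 1.9006 × 10^7 m
GMm = 9.739 × 10^20 × 3909 = 3.80698 × 10^24 m³·kg/s²
E = −GMm/(2a) = -2.00304 × 10^17 J ≈ -200.3 PJ

Final answer: -200.3 PJ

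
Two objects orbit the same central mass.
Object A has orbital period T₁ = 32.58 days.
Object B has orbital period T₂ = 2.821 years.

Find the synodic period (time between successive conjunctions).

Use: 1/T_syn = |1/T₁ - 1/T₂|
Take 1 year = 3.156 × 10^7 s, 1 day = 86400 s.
T₁ = 32.58 days = 2.81491 × 10^6 s
T₂ = 2.821 years = 8.90308 × 10^7 s
1/T₁ = 3.55251 × 10^-7 s⁻¹
1/T₂ = 1.12321 × 10^-8 s⁻¹
|1/T₁ − 1/T₂| = 3.44019 × 10^-7 s⁻¹
T_syn = 1 / |1/T₁ − 1/T₂| = 2.90682 × 10^6 s ≈ 33.64 days

Final answer: T_syn = 33.64 days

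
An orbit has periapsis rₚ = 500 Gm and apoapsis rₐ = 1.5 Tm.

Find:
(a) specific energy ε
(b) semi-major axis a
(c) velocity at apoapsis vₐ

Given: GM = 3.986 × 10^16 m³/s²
rₚ = 500 Gm = 5 × 10^11 m
rₐ = 1.5 Tm = 1.5 × 10^12 m
GM = 3.986 × 10^16 m³/s²
a = (rₚ + rₐ)/2 = 1 × 10^12 m
e = (rₐ − rₚ)/(rₐ + rₚ) = (1 × 10^12) / (2 × 10^12) = 0.5
(a) 2a = 2 × 10^12 m;  ε = −GM/(2a) = -19930 J/kg ≈ -19.93 kJ/kg
(b) a = 1 × 10^12 m ≈ 1 Tm
(c) vₐ² = GM (2/rₐ − 1/a) = 3.986 × 10^16 × (1.33333 × 10^-12 − 1 × 10^-12) = 13286.7 m²/s²;  vₐ = 115.268 m/s ≈ 115.3 m/s

Final answer:
(a) specific energy ε = -19.93 kJ/kg
(b) semi-major axis a = 1 Tm
(c) velocity at apoapsis vₐ = 115.3 m/s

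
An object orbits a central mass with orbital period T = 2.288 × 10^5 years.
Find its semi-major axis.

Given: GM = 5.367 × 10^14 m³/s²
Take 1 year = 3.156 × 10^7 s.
T = 2.288 × 10^5 years = 7.22093 × 10^12 s
GM = 5.367 × 10^14 m³/s²
Kepler's third law: a³ = GM T² / (4π²)
T² = 5.21418 × 10^25 s²
a³ = (5.367 × 10^14) × (5.21418 × 10^25) / (4π²) = 7.08856 × 10^38 m³
a = (a³)^(1/3) = 8.91633 × 10^12 m ≈ 8.916 Tm

Final answer: 8.916 Tm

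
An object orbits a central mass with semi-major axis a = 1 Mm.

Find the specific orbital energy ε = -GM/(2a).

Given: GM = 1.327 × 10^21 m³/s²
a = 1 Mm = 1 × 10^6 m
GM = 1.327 × 10^21 m³/s²
2a = 2 × 10^6 m
ε = −GM/(2a) = -6.635 × 10^14 J/kg ≈ -6.635 × 10^5 GJ/kg

Final answer: -6.635 × 10^5 GJ/kg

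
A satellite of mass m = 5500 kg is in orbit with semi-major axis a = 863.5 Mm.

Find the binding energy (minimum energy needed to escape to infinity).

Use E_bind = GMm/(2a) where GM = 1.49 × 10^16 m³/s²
a = 863.5 Mm = 8.635 × 10^8 m
GM = 1.49 × 10^16 m³/s²
m = 5500 kg
GMm = 1.49 × 10^16 × 5500 = 8.195 × 10^19 m³·kg/s²
2a = 1.727 × 10^9 m
E_bind = GMm/(2a) = 4.74522 × 10^10 J ≈ 47.45 GJ

Final answer: 47.45 GJ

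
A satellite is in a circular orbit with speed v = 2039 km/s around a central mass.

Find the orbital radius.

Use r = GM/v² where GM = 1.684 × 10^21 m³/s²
v = 2039 km/s = 2.039 × 10^6 m/s
GM = 1.684 × 10^21 m³/s²
v² = 4.15752 × 10^12 m²/s²
r = GM/v² = (1.684 × 10^21) / (4.15752 × 10^12) = 4.05049 × 10^8 m ≈ 405 Mm

Final answer: 405 Mm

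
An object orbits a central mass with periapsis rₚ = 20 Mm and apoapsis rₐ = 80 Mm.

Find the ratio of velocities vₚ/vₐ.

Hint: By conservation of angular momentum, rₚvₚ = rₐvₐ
rₚ = 20 Mm = 2 × 10^7 m
rₐ = 80 Mm = 8 × 10^7 m
rₚvₚ = rₐvₐ  ⇒  vₚ/vₐ = rₐ/rₚ
vₚ/vₐ = (8 × 10^7) / (2 × 10^7) = 4

Final answer: vₚ/vₐ = 4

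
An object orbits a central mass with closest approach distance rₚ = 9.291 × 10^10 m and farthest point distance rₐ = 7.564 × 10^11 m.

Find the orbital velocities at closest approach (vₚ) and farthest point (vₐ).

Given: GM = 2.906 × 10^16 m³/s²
rₚ = 9.291 × 10^10 m
rₐ = 7.564 × 10^11 m
GM = 2.906 × 10^16 m³/s²
a = (rₚ + rₐ)/2 = 4.24655 × 10^11 m
Vis-viva: v² = GM (2/r − 1/a)
vₚ² = 2.906 × 10^16 × (2.15262 × 10^-11 − 2.35485 × 10^-12) = 557120 m²/s²
vₚ = 746.404 m/s ≈ 746.4 m/s
vₐ² = 2.906 × 10^16 × (2.6441 × 10^-12 − 2.35485 × 10^-12) = 8405.63 m²/s²
vₐ = 91.6822 m/s ≈ 91.68 m/s

Final answer: vₚ = 746.4 m/s, vₐ = 91.68 m/s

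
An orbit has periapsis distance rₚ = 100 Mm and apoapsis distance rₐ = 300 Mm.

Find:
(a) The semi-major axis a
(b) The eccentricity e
rₚ = 100 Mm = 1 × 10^8 m
rₐ = 300 Mm = 3 × 10^8 m
(a) a = (rₚ + rₐ)/2 = 2 × 10^8 m ≈ 200 Mm
(b) e = (rₐ − rₚ)/(rₐ + rₚ) = (2 × 10^8) / (4 × 10^8) = 0.5

Final answer:
(a) a = 200 Mm
(b) e = 0.5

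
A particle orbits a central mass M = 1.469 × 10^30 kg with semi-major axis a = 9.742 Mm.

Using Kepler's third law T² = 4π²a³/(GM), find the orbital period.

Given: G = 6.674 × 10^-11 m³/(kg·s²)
M = 1.469 × 10^30 kg
GM = G × M = 6.674 × 10^-11 × 1.469 × 10^30 = 9.80411 × 10^19 m³/s²
a = 9.742 Mm = 9.742 × 10^6 m
a³ = 9.2458 × 10^20 m³
T = 2π √(a³/GM) = 2π √((9.2458 × 10^20) / (9.80411 × 10^19)) = 2π × 3.07092 s
T = 19.2951 s ≈ 19.3 seconds

Final answer: 19.3 seconds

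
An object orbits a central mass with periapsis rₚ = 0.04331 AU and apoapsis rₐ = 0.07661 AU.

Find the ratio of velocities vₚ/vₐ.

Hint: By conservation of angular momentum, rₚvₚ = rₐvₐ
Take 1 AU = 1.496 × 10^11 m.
rₚ = 0.04331 AU = 6.47918 × 10^9 m
rₐ = 0.07661 AU = 1.14609 × 10^10 m
rₚvₚ = rₐvₐ  ⇒  vₚ/vₐ = rₐ/rₚ
vₚ/vₐ = (1.14609 × 10^10) / (6.47918 × 10^9) = 1.76888

Final answer: vₚ/vₐ = 1.769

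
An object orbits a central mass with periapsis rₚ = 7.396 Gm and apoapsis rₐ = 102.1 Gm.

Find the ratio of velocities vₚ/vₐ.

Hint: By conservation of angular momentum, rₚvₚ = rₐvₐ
rₚ = 7.396 Gm = 7.396 × 10^9 m
rₐ = 102.1 Gm = 1.021 × 10^11 m
rₚvₚ = rₐvₐ  ⇒  vₚ/vₐ = rₐ/rₚ
vₚ/vₐ = (1.021 × 10^11) / (7.396 × 10^9) = 13.8048

Final answer: vₚ/vₐ = 13.8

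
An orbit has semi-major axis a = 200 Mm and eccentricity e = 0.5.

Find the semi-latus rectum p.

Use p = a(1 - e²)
a = 200 Mm = 2 × 10^8 m
e = 0.5,  e² = 0.25,  1 − e² = 0.75
p = a(1 − e²) = 2 × 10^8 m × 0.75 = 1.5 × 10^8 m ≈ 150 Mm

Final answer: p = 150 Mm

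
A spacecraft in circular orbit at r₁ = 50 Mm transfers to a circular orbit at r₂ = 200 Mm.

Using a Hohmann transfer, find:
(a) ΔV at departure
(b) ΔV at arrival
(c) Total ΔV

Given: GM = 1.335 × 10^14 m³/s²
r₁ = 50 Mm = 5 × 10^7 m
r₂ = 200 Mm = 2 × 10^8 m
GM = 1.335 × 10^14 m³/s²
Transfer ellipse: a_t = (r₁ + r₂)/2 = 1.25 × 10^8 m
Circular speed at r₁: v₁ = √(GM/r₁) = 1634.01 m/s
Transfer speed at r₁ (periapsis): v₁ₜ = √(GM(2/r₁ − 1/a_t)) = 2066.88 m/s
(a) ΔV₁ = v₁ₜ − v₁ = 432.868 m/s ≈ 432.9 m/s
Circular speed at r₂: v₂ = √(GM/r₂) = 817.007 m/s
Transfer speed at r₂ (apoapsis): v₂ₜ = √(GM(2/r₂ − 1/a_t)) = 516.72 m/s
(b) ΔV₂ = v₂ − v₂ₜ = 300.286 m/s ≈ 300.3 m/s
(c) ΔV_total = ΔV₁ + ΔV₂ = 733.155 m/s ≈ 733.2 m/s

Final answer:
(a) ΔV₁ = 432.9 m/s
(b) ΔV₂ = 300.3 m/s
(c) ΔV_total = 733.2 m/s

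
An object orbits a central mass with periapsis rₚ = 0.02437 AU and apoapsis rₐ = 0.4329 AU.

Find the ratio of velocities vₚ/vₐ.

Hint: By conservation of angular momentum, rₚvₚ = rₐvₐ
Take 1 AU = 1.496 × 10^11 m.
rₚ = 0.02437 AU = 3.64575 × 10^9 m
rₐ = 0.4329 AU = 6.47618 × 10^10 m
rₚvₚ = rₐvₐ  ⇒  vₚ/vₐ = rₐ/rₚ
vₚ/vₐ = (6.47618 × 10^10) / (3.64575 × 10^9) = 17.7636

Final answer: vₚ/vₐ = 17.76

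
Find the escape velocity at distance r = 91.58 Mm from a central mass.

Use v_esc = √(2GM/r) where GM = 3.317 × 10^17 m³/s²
r = 91.58 Mm = 9.158 × 10^7 m
GM = 3.317 × 10^17 m³/s²
2GM/r = 2 × (3.317 × 10^17) / (9.158 × 10^7) = 7.24394 × 10^9 m²/s²
v_esc = √(2GM/r) = 85111.3 m/s ≈ 85.11 km/s

Final answer: 85.11 km/s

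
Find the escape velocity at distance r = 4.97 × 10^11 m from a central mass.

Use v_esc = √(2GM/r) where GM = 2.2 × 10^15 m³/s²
r = 4.97 × 10^11 m
GM = 2.2 × 10^15 m³/s²
2GM/r = 2 × (2.2 × 10^15) / (4.97 × 10^11) = 8853.12 m²/s²
v_esc = √(2GM/r) = 94.091 m/s ≈ 94.09 m/s

Final answer: 94.09 m/s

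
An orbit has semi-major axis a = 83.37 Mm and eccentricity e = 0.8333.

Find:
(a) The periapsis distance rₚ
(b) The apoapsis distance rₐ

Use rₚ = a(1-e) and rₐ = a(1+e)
a = 83.37 Mm = 8.337 × 10^7 m
e = 0.8333:  1 − e = 0.1667,  1 + e = 1.8333
(a) rₚ = a(1 − e) = 8.337 × 10^7 m × 0.1667 = 1.38978 × 10^7 m ≈ 13.9 Mm
(b) rₐ = a(1 + e) = 8.337 × 10^7 m × 1.8333 = 1.52842 × 10^8 m ≈ 152.8 Mm

Final answer:
(a) rₚ = 13.9 Mm
(b) rₐ = 152.8 Mm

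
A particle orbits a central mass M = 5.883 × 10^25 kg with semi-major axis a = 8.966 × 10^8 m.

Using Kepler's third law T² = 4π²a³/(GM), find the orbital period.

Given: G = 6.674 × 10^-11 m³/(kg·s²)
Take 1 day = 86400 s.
M = 5.883 × 10^25 kg
GM = G × M = 6.674 × 10^-11 × 5.883 × 10^25 = 3.92631 × 10^15 m³/s²
a = 8.966 × 10^8 m
a³ = 7.20769 × 10^26 m³
T = 2π √(a³/GM) = 2π √((7.20769 × 10^26) / (3.92631 × 10^15)) = 2π × 428455 s
T = 2.69206 × 10^6 s ≈ 31.16 days

Final answer: 31.16 days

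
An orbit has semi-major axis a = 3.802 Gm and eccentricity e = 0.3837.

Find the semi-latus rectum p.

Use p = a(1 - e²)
a = 3.802 Gm = 3.802 × 10^9 m
e = 0.3837,  e² = 0.147226,  1 − e² = 0.852774
p = a(1 − e²) = 3.802 × 10^9 m × 0.852774 = 3.24225 × 10^9 m ≈ 3.242 Gm

Final answer: p = 3.242 Gm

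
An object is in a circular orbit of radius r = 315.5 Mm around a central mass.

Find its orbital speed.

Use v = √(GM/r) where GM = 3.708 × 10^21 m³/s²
r = 315.5 Mm = 3.155 × 10^8 m
GM = 3.708 × 10^21 m³/s²
GM/r = (3.708 × 10^21) / (3.155 × 10^8) = 1.17528 × 10^13 m²/s²
v = √(GM/r) = 3.42823 × 10^6 m/s ≈ 3428 km/s

Final answer: 3428 km/s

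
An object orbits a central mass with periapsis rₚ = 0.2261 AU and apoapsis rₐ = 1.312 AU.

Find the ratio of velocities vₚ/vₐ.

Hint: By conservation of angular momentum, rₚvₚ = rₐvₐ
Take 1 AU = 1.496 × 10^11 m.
rₚ = 0.2261 AU = 3.38246 × 10^10 m
rₐ = 1.312 AU = 1.96275 × 10^11 m
rₚvₚ = rₐvₐ  ⇒  vₚ/vₐ = rₐ/rₚ
vₚ/vₐ = (1.96275 × 10^11) / (3.38246 × 10^10) = 5.80274

Final answer: vₚ/vₐ = 5.803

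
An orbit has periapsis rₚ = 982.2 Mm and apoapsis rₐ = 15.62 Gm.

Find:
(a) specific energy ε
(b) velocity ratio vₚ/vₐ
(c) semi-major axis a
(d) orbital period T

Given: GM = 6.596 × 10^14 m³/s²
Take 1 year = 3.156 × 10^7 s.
rₚ = 982.2 Mm = 9.822 × 10^8 m
rₐ = 15.62 Gm = 1.562 × 10^10 m
GM = 6.596 × 10^14 m³/s²
a = (rₚ + rₐ)/2 = 8.3011 × 10^9 m
e = (rₐ − rₚ)/(rₐ + rₚ) = (1.46378 × 10^10) / (1.66022 × 10^10) = 0.881678
(a) 2a = 1.66022 × 10^10 m;  ε = −GM/(2a) = -39729.7 J/kg ≈ -39.73 kJ/kg
(b) vₚ/vₐ = rₐ/rₚ (angular momentum) = (1.562 × 10^10) / (9.822 × 10^8) = 15.9031 ≈ 15.9
(c) a = 8.3011 × 10^9 m ≈ 8.301 Gm
(d) a³ = 5.72014 × 10^29 m³;  T = 2π √(a³/GM) = 2π × 2.94485 × 10^7 s = 1.8503 × 10^8 s ≈ 5.863 years

Final answer:
(a) specific energy ε = -39.73 kJ/kg
(b) velocity ratio vₚ/vₐ = 15.9
(c) semi-major axis a = 8.301 Gm
(d) orbital period T = 5.863 years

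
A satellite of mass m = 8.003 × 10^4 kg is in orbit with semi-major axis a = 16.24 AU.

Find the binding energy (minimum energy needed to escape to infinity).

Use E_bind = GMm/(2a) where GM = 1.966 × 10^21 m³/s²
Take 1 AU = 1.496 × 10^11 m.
a = 16.24 AU = 2.4295 × 10^12 m
GM = 1.966 × 10^21 m³/s²
m = 8.003 × 10^4 kg
GMm = 1.966 × 10^21 × 80030 = 1.57339 × 10^26 m³·kg/s²
2a = 4.85901 × 10^12 m
E_bind = GMm/(2a) = 3.23809 × 10^13 J ≈ 32.38 TJ

Final answer: 32.38 TJ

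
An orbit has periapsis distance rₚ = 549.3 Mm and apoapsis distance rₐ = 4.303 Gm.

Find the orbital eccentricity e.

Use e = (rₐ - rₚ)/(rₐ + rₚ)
rₚ = 549.3 Mm = 5.493 × 10^8 m
rₐ = 4.303 Gm = 4.303 × 10^9 m
rₐ − rₚ = 3.7537 × 10^9 m
rₐ + rₚ = 4.8523 × 10^9 m
e = (rₐ − rₚ)/(rₐ + rₚ) = 0.773592

Final answer: e = 0.7736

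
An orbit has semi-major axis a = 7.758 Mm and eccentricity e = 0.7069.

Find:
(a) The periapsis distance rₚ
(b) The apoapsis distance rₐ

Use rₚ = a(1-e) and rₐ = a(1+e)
a = 7.758 Mm = 7.758 × 10^6 m
e = 0.7069:  1 − e = 0.2931,  1 + e = 1.7069
(a) rₚ = a(1 − e) = 7.758 × 10^6 m × 0.2931 = 2.27387 × 10^6 m ≈ 2.274 Mm
(b) rₐ = a(1 + e) = 7.758 × 10^6 m × 1.7069 = 1.32421 × 10^7 m ≈ 13.24 Mm

Final answer:
(a) rₚ = 2.274 Mm
(b) rₐ = 13.24 Mm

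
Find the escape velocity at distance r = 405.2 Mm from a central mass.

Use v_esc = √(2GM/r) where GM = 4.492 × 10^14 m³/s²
r = 405.2 Mm = 4.052 × 10^8 m
GM = 4.492 × 10^14 m³/s²
2GM/r = 2 × (4.492 × 10^14) / (4.052 × 10^8) = 2.21718 × 10^6 m²/s²
v_esc = √(2GM/r) = 1489.02 m/s ≈ 1.489 km/s

Final answer: 1.489 km/s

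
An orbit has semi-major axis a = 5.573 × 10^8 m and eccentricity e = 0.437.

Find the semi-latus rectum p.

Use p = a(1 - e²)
a = 5.573 × 10^8 m
e = 0.437,  e² = 0.190969,  1 − e² = 0.809031
p = a(1 − e²) = 5.573 × 10^8 m × 0.809031 = 4.50873 × 10^8 m ≈ 4.509 × 10^8 m

Final answer: p = 4.509 × 10^8 m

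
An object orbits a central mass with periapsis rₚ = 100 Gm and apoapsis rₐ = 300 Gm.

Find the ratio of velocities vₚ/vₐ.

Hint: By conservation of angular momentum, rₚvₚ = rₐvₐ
rₚ = 100 Gm = 1 × 10^11 m
rₐ = 300 Gm = 3 × 10^11 m
rₚvₚ = rₐvₐ  ⇒  vₚ/vₐ = rₐ/rₚ
vₚ/vₐ = (3 × 10^11) / (1 × 10^11) = 3

Final answer: vₚ/vₐ = 3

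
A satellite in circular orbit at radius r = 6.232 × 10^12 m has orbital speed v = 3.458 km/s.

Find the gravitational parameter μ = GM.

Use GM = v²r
r = 6.232 × 10^12 m
v = 3.458 km/s = 3458 m/s
v² = 1.19578 × 10^7 m²/s²
GM = v²r = 1.19578 × 10^7 × 6.232 × 10^12 = 7.45208 × 10^19 m³/s²
GM ≈ 7.452 × 10^19 m³/s²

Final answer: GM = 7.452 × 10^19 m³/s²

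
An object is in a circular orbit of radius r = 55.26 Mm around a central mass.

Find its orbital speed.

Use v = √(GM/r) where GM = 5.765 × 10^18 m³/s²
r = 55.26 Mm = 5.526 × 10^7 m
GM = 5.765 × 10^18 m³/s²
GM/r = (5.765 × 10^18) / (5.526 × 10^7) = 1.04325 × 10^11 m²/s²
v = √(GM/r) = 322994 m/s ≈ 323 km/s

Final answer: 323 km/s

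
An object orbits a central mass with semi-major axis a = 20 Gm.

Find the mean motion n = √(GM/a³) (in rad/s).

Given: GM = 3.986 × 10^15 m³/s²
a = 20 Gm = 2 × 10^10 m
GM = 3.986 × 10^15 m³/s²
a³ = 8 × 10^30 m³
GM/a³ = (3.986 × 10^15) / (8 × 10^30) = 4.9825 × 10^-16 s⁻²
n = √(GM/a³) = 2.23215 × 10^-8 rad/s ≈ 2.232 × 10^-8 rad/s

Final answer: n = 2.232 × 10^-8 rad/s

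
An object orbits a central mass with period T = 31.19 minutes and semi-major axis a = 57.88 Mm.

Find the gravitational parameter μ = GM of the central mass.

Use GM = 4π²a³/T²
T = 31.19 minutes = 1871.4 s
a = 57.88 Mm = 5.788 × 10^7 m
a³ = 1.93903 × 10^23 m³
T² = 3.50214 × 10^6 s²
GM = 4π² × (1.93903 × 10^23) / (3.50214 × 10^6) = 2.18581 × 10^18 m³/s²
GM ≈ 2.186 × 10^18 m³/s²

Final answer: GM = 2.186 × 10^18 m³/s²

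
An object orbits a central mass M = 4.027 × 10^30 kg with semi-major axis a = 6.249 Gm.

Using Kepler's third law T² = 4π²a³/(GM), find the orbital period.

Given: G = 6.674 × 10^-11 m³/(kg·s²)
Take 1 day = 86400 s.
M = 4.027 × 10^30 kg
GM = G × M = 6.674 × 10^-11 × 4.027 × 10^30 = 2.68762 × 10^20 m³/s²
a = 6.249 Gm = 6.249 × 10^9 m
a³ = 2.44023 × 10^29 m³
T = 2π √(a³/GM) = 2π √((2.44023 × 10^29) / (2.68762 × 10^20)) = 2π × 30132.3 s
T = 189327 s ≈ 2.191 days

Final answer: 2.191 days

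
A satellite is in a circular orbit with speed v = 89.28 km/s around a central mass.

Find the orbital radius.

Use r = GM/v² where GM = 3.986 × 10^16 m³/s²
v = 89.28 km/s = 89280 m/s
GM = 3.986 × 10^16 m³/s²
v² = 7.97092 × 10^9 m²/s²
r = GM/v² = (3.986 × 10^16) / (7.97092 × 10^9) = 5.00068 × 10^6 m ≈ 5.001 Mm

Final answer: 5.001 Mm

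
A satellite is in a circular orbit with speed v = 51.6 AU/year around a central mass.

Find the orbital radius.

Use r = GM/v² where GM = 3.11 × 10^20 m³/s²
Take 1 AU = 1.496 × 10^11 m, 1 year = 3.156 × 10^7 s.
v = 51.6 AU/year = 244593 m/s
GM = 3.11 × 10^20 m³/s²
v² = 5.98258 × 10^10 m²/s²
r = GM/v² = (3.11 × 10^20) / (5.98258 × 10^10) = 5.19843 × 10^9 m ≈ 0.03475 AU

Final answer: 0.03475 AU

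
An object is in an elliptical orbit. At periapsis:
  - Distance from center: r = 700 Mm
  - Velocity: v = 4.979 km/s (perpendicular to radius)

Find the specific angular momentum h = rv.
r = 700 Mm = 7 × 10^8 m
v = 4.979 km/s = 4979 m/s
h = rv = 7 × 10^8 × 4979 = 3.4853 × 10^12 m²/s ≈ 3.485 × 10^12 m²/s

Final answer: h = 3.485 × 10^12 m²/s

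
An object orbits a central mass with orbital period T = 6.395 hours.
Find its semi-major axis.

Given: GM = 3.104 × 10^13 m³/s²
T = 6.395 hours = 23022 s
GM = 3.104 × 10^13 m³/s²
Kepler's third law: a³ = GM T² / (4π²)
T² = 5.30012 × 10^8 s²
a³ = (3.104 × 10^13) × (5.30012 × 10^8) / (4π²) = 4.16724 × 10^20 m³
a = (a³)^(1/3) = 7.46935 × 10^6 m ≈ 7.469 Mm

Final answer: 7.469 Mm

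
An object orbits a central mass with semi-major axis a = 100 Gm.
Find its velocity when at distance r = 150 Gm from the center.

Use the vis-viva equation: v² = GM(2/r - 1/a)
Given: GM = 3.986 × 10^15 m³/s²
a = 100 Gm = 1 × 10^11 m
r = 150 Gm = 1.5 × 10^11 m
GM = 3.986 × 10^15 m³/s²
2/r − 1/a = 1.33333 × 10^-11 − 1 × 10^-11 = 3.33333 × 10^-12 m⁻¹
v² = GM (2/r − 1/a) = 13286.7 m²/s²
v = 115.268 m/s ≈ 115.3 m/s

Final answer: 115.3 m/s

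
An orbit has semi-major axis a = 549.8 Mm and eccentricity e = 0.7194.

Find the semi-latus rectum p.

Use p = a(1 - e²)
a = 549.8 Mm = 5.498 × 10^8 m
e = 0.7194,  e² = 0.517536,  1 − e² = 0.482464
p = a(1 − e²) = 5.498 × 10^8 m × 0.482464 = 2.65259 × 10^8 m ≈ 265.3 Mm

Final answer: p = 265.3 Mm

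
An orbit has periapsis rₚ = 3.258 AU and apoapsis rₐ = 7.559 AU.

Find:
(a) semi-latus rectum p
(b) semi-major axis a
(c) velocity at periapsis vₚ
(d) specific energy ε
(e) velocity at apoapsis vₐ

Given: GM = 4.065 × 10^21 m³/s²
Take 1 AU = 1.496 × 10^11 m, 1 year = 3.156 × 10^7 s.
rₚ = 3.258 AU = 4.87397 × 10^11 m
rₐ = 7.559 AU = 1.13083 × 10^12 m
GM = 4.065 × 10^21 m³/s²
a = (rₚ + rₐ)/2 = 8.09112 × 10^11 m
e = (rₐ − rₚ)/(rₐ + rₚ) = (6.4343 × 10^11) / (1.61822 × 10^12) = 0.397615
(a) 1 − e² = 0.841902;  p = a(1 − e²) = 8.09112 × 10^11 × 0.841902 = 6.81193 × 10^11 m ≈ 4.553 AU
(b) a = 8.09112 × 10^11 m ≈ 5.409 AU
(c) vₚ² = GM (2/rₚ − 1/a) = 4.065 × 10^21 × (4.10343 × 10^-12 − 1.23592 × 10^-12) = 1.16564 × 10^10 m²/s²;  vₚ = 107965 m/s ≈ 22.78 AU/year
(d) 2a = 1.61822 × 10^12 m;  ε = −GM/(2a) = -2.51201 × 10^9 J/kg ≈ -2.512 GJ/kg
(e) vₐ² = GM (2/rₐ − 1/a) = 4.065 × 10^21 × (1.76862 × 10^-12 − 1.23592 × 10^-12) = 2.1654 × 10^9 m²/s²;  vₐ = 46533.9 m/s ≈ 9.817 AU/year

Final answer:
(a) semi-latus rectum p = 4.553 AU
(b) semi-major axis a = 5.409 AU
(c) velocity at periapsis vₚ = 22.78 AU/year
(d) specific energy ε = -2.512 GJ/kg
(e) velocity at apoapsis vₐ = 9.817 AU/year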